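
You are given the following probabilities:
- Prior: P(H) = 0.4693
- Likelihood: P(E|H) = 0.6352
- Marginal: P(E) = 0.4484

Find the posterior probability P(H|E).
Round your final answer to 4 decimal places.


Using Bayes' theorem:

P(H|E) = P(E|H) × P(H) / P(E)
       = 0.6352 × 0.4693 / 0.4484
       = 0.29809936 / 0.4484
       = 0.6648

The evidence strengthens our belief in H.
Prior: 0.4693 → Posterior: 0.6648


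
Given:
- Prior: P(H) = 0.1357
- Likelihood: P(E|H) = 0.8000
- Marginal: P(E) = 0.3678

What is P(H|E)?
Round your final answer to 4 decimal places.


Using Bayes' theorem:

P(H|E) = P(E|H) × P(H) / P(E)
       = 0.8000 × 0.1357 / 0.3678
       = 0.10856000 / 0.3678
       = 0.2952

The evidence strengthens our belief in H.
Prior: 0.1357 → Posterior: 0.2952


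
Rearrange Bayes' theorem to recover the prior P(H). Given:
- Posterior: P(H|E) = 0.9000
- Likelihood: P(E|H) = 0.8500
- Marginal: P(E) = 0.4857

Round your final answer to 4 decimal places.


From Bayes' theorem: P(H|E) = P(E|H) × P(H) / P(E)

Rearranging for P(H):
P(H) = P(H|E) × P(E) / P(E|H)
     = 0.9000 × 0.4857 / 0.8500
     = 0.43713000 / 0.8500
     = 0.5143


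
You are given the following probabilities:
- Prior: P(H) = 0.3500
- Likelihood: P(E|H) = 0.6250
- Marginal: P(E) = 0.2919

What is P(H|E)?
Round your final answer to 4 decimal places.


Using Bayes' theorem:

P(H|E) = P(E|H) × P(H) / P(E)
       = 0.6250 × 0.3500 / 0.2919
       = 0.21875000 / 0.2919
       = 0.7494

The evidence strengthens our belief in H.
Prior: 0.3500 → Posterior: 0.7494


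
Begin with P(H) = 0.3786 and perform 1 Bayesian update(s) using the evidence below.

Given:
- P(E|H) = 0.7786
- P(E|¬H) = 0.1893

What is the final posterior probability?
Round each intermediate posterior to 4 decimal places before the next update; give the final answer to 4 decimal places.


Sequential Bayesian updating:

Initial prior: P(H) = 0.3786

Update 1:
  P(E) = 0.7786 × 0.3786 + 0.1893 × 0.6214 = 0.29477796 + 0.11763102 = 0.41240898
  P(H|E) = 0.29477796 / 0.41240898 = 0.7148

Final posterior: 0.7148


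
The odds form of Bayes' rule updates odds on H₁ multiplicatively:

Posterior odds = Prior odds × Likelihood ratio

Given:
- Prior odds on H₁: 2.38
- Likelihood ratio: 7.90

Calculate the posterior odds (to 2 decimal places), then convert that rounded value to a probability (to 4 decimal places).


Step 1: Calculate posterior odds
Posterior odds = Prior odds × LR
               = 2.38 × 7.90
               = 18.80

Step 2: Convert to probability
P(H₁|E) = Posterior odds / (1 + Posterior odds)
       = 18.80 / (1 + 18.80)
       = 18.80 / 19.80
       = 0.9495

The evidence increased P(H₁) from 0.7041 to 0.9495.


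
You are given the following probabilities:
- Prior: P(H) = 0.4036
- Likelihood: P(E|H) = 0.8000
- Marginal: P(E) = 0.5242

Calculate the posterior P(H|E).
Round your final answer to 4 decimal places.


Using Bayes' theorem:

P(H|E) = P(E|H) × P(H) / P(E)
       = 0.8000 × 0.4036 / 0.5242
       = 0.32288000 / 0.5242
       = 0.6159

The evidence strengthens our belief in H.
Prior: 0.4036 → Posterior: 0.6159


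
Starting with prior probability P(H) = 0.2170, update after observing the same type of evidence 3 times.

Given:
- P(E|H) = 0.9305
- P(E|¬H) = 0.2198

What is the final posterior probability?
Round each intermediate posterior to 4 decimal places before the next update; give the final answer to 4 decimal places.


Sequential Bayesian updating:

Initial prior: P(H) = 0.2170

Update 1:
  P(E) = 0.9305 × 0.2170 + 0.2198 × 0.7830 = 0.20191850 + 0.17210340 = 0.37402190
  P(H|E) = 0.20191850 / 0.37402190 = 0.5399

Update 2:
  P(E) = 0.9305 × 0.5399 + 0.2198 × 0.4601 = 0.50237695 + 0.10112998 = 0.60350693
  P(H|E) = 0.50237695 / 0.60350693 = 0.8324

Update 3:
  P(E) = 0.9305 × 0.8324 + 0.2198 × 0.1676 = 0.77454820 + 0.03683848 = 0.81138668
  P(H|E) = 0.77454820 / 0.81138668 = 0.9546

Final posterior: 0.9546


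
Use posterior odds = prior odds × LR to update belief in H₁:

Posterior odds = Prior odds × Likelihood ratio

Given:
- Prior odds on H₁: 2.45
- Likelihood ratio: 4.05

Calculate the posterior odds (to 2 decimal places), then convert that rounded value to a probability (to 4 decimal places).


Step 1: Calculate posterior odds
Posterior odds = Prior odds × LR
               = 2.45 × 4.05
               = 9.92

Step 2: Convert to probability
P(H₁|E) = Posterior odds / (1 + Posterior odds)
       = 9.92 / (1 + 9.92)
       = 9.92 / 10.92
       = 0.9084

The evidence increased P(H₁) from 0.7101 to 0.9084.


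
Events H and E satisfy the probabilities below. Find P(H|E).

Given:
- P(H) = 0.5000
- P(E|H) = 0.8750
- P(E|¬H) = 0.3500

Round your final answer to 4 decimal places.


Bayes' theorem: P(H|E) = P(E|H) × P(H) / P(E)

Step 1: Calculate P(E) using law of total probability
P(E) = P(E|H)P(H) + P(E|¬H)P(¬H)
     = 0.8750 × 0.5000 + 0.3500 × 0.5000
     = 0.43750000 + 0.17500000
     = 0.61250000

Step 2: Apply Bayes' theorem
P(H|E) = P(E|H) × P(H) / P(E)
       = 0.43750000 / 0.61250000
       = 0.7143


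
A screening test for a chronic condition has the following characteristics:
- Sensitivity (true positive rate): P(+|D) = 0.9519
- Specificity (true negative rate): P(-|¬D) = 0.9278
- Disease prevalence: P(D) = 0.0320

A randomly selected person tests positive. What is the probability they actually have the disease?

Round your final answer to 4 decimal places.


Let D = has disease, + = positive test

Given:
- P(D) = 0.0320 (prevalence)
- P(+|D) = 0.9519 (sensitivity)
- P(-|¬D) = 0.9278 (specificity)
- P(+|¬D) = 0.0722 (false positive rate = 1 - specificity)

Step 1: Find P(+)
P(+) = P(+|D)P(D) + P(+|¬D)P(¬D)
     = 0.9519 × 0.0320 + 0.0722 × 0.9680
     = 0.03046080 + 0.06988960
     = 0.10035040

Step 2: Apply Bayes' theorem for P(D|+)
P(D|+) = P(+|D)P(D) / P(+)
       = 0.03046080 / 0.10035040
       = 0.3035


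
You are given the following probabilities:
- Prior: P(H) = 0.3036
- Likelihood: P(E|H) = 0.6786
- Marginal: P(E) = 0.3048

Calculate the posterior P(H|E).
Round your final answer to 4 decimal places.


Using Bayes' theorem:

P(H|E) = P(E|H) × P(H) / P(E)
       = 0.6786 × 0.3036 / 0.3048
       = 0.20602296 / 0.3048
       = 0.6759

The evidence strengthens our belief in H.
Prior: 0.3036 → Posterior: 0.6759


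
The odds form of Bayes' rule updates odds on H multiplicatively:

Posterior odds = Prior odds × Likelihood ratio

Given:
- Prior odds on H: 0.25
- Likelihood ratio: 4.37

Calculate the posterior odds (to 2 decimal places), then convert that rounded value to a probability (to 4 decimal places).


Step 1: Calculate posterior odds
Posterior odds = Prior odds × LR
               = 0.25 × 4.37
               = 1.09

Step 2: Convert to probability
P(H|E) = Posterior odds / (1 + Posterior odds)
       = 1.09 / (1 + 1.09)
       = 1.09 / 2.09
       = 0.5215

The evidence increased P(H) from 0.2000 to 0.5215.


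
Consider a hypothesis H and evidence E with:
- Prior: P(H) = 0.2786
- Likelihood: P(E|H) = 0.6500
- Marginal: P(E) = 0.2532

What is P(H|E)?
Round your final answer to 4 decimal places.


Using Bayes' theorem:

P(H|E) = P(E|H) × P(H) / P(E)
       = 0.6500 × 0.2786 / 0.2532
       = 0.18109000 / 0.2532
       = 0.7152

The evidence strengthens our belief in H.
Prior: 0.2786 → Posterior: 0.7152


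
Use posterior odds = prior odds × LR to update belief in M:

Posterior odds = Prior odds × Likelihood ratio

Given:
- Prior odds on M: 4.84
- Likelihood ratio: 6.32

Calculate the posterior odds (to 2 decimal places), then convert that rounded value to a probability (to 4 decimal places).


Step 1: Calculate posterior odds
Posterior odds = Prior odds × LR
               = 4.84 × 6.32
               = 30.59

Step 2: Convert to probability
P(M|E) = Posterior odds / (1 + Posterior odds)
       = 30.59 / (1 + 30.59)
       = 30.59 / 31.59
       = 0.9683

The evidence increased P(M) from 0.8288 to 0.9683.


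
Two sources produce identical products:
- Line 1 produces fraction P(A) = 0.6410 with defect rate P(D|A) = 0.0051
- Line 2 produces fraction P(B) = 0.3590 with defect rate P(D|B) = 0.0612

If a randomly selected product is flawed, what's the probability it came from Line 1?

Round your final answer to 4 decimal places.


Let A = from Line 1, D = flawed

Given:
- P(A) = 0.6410, P(B) = 0.3590
- P(D|A) = 0.0051, P(D|B) = 0.0612

Step 1: Find P(D)
P(D) = P(D|A)P(A) + P(D|B)P(B)
     = 0.0051 × 0.6410 + 0.0612 × 0.3590
     = 0.00326910 + 0.02197080
     = 0.02523990

Step 2: Apply Bayes' theorem
P(A|D) = P(D|A)P(A) / P(D)
       = 0.00326910 / 0.02523990
       = 0.1295


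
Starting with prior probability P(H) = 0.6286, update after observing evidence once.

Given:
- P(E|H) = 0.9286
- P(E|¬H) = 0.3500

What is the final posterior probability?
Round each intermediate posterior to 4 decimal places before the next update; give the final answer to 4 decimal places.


Sequential Bayesian updating:

Initial prior: P(H) = 0.6286

Update 1:
  P(E) = 0.9286 × 0.6286 + 0.3500 × 0.3714 = 0.58371796 + 0.12999000 = 0.71370796
  P(H|E) = 0.58371796 / 0.71370796 = 0.8179

Final posterior: 0.8179


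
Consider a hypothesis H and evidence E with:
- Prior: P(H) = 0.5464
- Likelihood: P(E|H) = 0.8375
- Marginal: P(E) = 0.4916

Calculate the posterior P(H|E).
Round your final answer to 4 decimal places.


Using Bayes' theorem:

P(H|E) = P(E|H) × P(H) / P(E)
       = 0.8375 × 0.5464 / 0.4916
       = 0.45761000 / 0.4916
       = 0.9309

The evidence strengthens our belief in H.
Prior: 0.5464 → Posterior: 0.9309


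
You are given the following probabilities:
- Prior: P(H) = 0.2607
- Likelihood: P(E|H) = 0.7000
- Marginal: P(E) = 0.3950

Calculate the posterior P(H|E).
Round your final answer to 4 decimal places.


Using Bayes' theorem:

P(H|E) = P(E|H) × P(H) / P(E)
       = 0.7000 × 0.2607 / 0.3950
       = 0.18249000 / 0.3950
       = 0.4620

The evidence strengthens our belief in H.
Prior: 0.2607 → Posterior: 0.4620


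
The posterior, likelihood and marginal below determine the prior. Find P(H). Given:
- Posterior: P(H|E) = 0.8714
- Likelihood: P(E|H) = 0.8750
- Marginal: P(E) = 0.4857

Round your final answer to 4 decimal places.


From Bayes' theorem: P(H|E) = P(E|H) × P(H) / P(E)

Rearranging for P(H):
P(H) = P(H|E) × P(E) / P(E|H)
     = 0.8714 × 0.4857 / 0.8750
     = 0.42323898 / 0.8750
     = 0.4837


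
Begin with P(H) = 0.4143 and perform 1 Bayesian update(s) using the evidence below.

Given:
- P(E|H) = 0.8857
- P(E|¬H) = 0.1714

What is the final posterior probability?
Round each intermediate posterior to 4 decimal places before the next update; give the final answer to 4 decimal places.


Sequential Bayesian updating:

Initial prior: P(H) = 0.4143

Update 1:
  P(E) = 0.8857 × 0.4143 + 0.1714 × 0.5857 = 0.36694551 + 0.10038898 = 0.46733449
  P(H|E) = 0.36694551 / 0.46733449 = 0.7852

Final posterior: 0.7852


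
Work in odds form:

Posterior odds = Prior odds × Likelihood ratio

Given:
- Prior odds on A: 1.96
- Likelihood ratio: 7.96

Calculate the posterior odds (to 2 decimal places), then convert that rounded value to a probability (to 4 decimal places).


Step 1: Calculate posterior odds
Posterior odds = Prior odds × LR
               = 1.96 × 7.96
               = 15.60

Step 2: Convert to probability
P(A|E) = Posterior odds / (1 + Posterior odds)
       = 15.60 / (1 + 15.60)
       = 15.60 / 16.60
       = 0.9398

The evidence increased P(A) from 0.6622 to 0.9398.


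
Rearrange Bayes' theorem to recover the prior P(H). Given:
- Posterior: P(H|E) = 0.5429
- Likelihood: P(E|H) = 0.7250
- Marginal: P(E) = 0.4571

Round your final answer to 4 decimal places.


From Bayes' theorem: P(H|E) = P(E|H) × P(H) / P(E)

Rearranging for P(H):
P(H) = P(H|E) × P(E) / P(E|H)
     = 0.5429 × 0.4571 / 0.7250
     = 0.24815959 / 0.7250
     = 0.3423


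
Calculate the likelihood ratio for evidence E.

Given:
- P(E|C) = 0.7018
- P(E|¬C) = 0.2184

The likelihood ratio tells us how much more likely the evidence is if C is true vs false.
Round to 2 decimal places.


Likelihood Ratio (LR) = P(E|C) / P(E|¬C)

LR = 0.7018 / 0.2184
   = 3.21

The evidence is 3.21 times more likely if C is true than if C is false.
Since LR > 1, the evidence supports C over ¬C.


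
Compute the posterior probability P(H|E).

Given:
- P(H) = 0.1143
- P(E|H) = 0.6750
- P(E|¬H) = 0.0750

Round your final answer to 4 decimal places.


Bayes' theorem: P(H|E) = P(E|H) × P(H) / P(E)

Step 1: Calculate P(E) using law of total probability
P(E) = P(E|H)P(H) + P(E|¬H)P(¬H)
     = 0.6750 × 0.1143 + 0.0750 × 0.8857
     = 0.07715250 + 0.06642750
     = 0.14358000

Step 2: Apply Bayes' theorem
P(H|E) = P(E|H) × P(H) / P(E)
       = 0.07715250 / 0.14358000
       = 0.5373


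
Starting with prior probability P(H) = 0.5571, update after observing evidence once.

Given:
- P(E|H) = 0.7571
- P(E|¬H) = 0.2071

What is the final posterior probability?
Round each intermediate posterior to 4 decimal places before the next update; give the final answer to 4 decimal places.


Sequential Bayesian updating:

Initial prior: P(H) = 0.5571

Update 1:
  P(E) = 0.7571 × 0.5571 + 0.2071 × 0.4429 = 0.42178041 + 0.09172459 = 0.51350500
  P(H|E) = 0.42178041 / 0.51350500 = 0.8214

Final posterior: 0.8214


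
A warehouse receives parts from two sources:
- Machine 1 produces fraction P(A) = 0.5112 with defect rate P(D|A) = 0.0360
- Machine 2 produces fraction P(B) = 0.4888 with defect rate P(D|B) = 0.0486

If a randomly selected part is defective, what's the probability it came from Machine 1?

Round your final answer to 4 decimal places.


Let A = from Machine 1, D = defective

Given:
- P(A) = 0.5112, P(B) = 0.4888
- P(D|A) = 0.0360, P(D|B) = 0.0486

Step 1: Find P(D)
P(D) = P(D|A)P(A) + P(D|B)P(B)
     = 0.0360 × 0.5112 + 0.0486 × 0.4888
     = 0.01840320 + 0.02375568
     = 0.04215888

Step 2: Apply Bayes' theorem
P(A|D) = P(D|A)P(A) / P(D)
       = 0.01840320 / 0.04215888
       = 0.4365


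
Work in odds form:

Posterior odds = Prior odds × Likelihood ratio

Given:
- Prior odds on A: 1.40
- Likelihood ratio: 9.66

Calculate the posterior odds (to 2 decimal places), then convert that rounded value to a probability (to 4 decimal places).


Step 1: Calculate posterior odds
Posterior odds = Prior odds × LR
               = 1.40 × 9.66
               = 13.52

Step 2: Convert to probability
P(A|E) = Posterior odds / (1 + Posterior odds)
       = 13.52 / (1 + 13.52)
       = 13.52 / 14.52
       = 0.9311

The evidence increased P(A) from 0.5833 to 0.9311.


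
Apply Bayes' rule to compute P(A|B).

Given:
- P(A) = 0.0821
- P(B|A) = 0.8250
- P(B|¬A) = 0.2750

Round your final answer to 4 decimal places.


Bayes' theorem: P(A|B) = P(B|A) × P(A) / P(B)

Step 1: Calculate P(B) using law of total probability
P(B) = P(B|A)P(A) + P(B|¬A)P(¬A)
     = 0.8250 × 0.0821 + 0.2750 × 0.9179
     = 0.06773250 + 0.25242250
     = 0.32015500

Step 2: Apply Bayes' theorem
P(A|B) = P(B|A) × P(A) / P(B)
       = 0.06773250 / 0.32015500
       = 0.2116


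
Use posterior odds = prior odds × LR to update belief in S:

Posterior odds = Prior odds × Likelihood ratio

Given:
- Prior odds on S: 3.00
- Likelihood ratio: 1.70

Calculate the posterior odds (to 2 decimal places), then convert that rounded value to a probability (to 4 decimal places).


Step 1: Calculate posterior odds
Posterior odds = Prior odds × LR
               = 3.00 × 1.70
               = 5.10

Step 2: Convert to probability
P(S|E) = Posterior odds / (1 + Posterior odds)
       = 5.10 / (1 + 5.10)
       = 5.10 / 6.10
       = 0.8361

The evidence increased P(S) from 0.7500 to 0.8361.


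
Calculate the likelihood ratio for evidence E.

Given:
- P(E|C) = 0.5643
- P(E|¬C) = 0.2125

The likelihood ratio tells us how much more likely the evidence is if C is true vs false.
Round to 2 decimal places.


Likelihood Ratio (LR) = P(E|C) / P(E|¬C)

LR = 0.5643 / 0.2125
   = 2.66

The evidence is 2.66 times more likely if C is true than if C is false.
Since LR > 1, the evidence supports C over ¬C.


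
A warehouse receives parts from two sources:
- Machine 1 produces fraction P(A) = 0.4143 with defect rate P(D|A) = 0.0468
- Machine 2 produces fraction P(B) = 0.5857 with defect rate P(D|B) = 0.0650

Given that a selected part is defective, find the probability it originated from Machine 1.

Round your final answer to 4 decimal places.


Let A = from Machine 1, D = defective

Given:
- P(A) = 0.4143, P(B) = 0.5857
- P(D|A) = 0.0468, P(D|B) = 0.0650

Step 1: Find P(D)
P(D) = P(D|A)P(A) + P(D|B)P(B)
     = 0.0468 × 0.4143 + 0.0650 × 0.5857
     = 0.01938924 + 0.03807050
     = 0.05745974

Step 2: Apply Bayes' theorem
P(A|D) = P(D|A)P(A) / P(D)
       = 0.01938924 / 0.05745974
       = 0.3374


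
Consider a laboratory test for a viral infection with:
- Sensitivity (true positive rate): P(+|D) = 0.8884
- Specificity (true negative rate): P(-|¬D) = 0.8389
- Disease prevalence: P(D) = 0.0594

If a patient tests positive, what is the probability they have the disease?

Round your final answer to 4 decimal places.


Let D = has disease, + = positive test

Given:
- P(D) = 0.0594 (prevalence)
- P(+|D) = 0.8884 (sensitivity)
- P(-|¬D) = 0.8389 (specificity)
- P(+|¬D) = 0.1611 (false positive rate = 1 - specificity)

Step 1: Find P(+)
P(+) = P(+|D)P(D) + P(+|¬D)P(¬D)
     = 0.8884 × 0.0594 + 0.1611 × 0.9406
     = 0.05277096 + 0.15153066
     = 0.20430162

Step 2: Apply Bayes' theorem for P(D|+)
P(D|+) = P(+|D)P(D) / P(+)
       = 0.05277096 / 0.20430162
       = 0.2583


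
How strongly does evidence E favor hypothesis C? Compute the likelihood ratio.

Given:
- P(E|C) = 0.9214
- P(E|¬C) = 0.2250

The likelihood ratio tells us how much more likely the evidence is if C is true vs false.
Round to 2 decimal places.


Likelihood Ratio (LR) = P(E|C) / P(E|¬C)

LR = 0.9214 / 0.2250
   = 4.10

The evidence is 4.10 times more likely if C is true than if C is false.
Since LR > 1, the evidence supports C over ¬C.


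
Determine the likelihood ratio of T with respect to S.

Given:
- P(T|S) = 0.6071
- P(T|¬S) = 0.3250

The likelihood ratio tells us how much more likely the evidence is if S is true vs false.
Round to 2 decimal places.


Likelihood Ratio (LR) = P(T|S) / P(T|¬S)

LR = 0.6071 / 0.3250
   = 1.87

The evidence is 1.87 times more likely if S is true than if S is false.
LR > 1, so observing T raises the odds in favor of S.


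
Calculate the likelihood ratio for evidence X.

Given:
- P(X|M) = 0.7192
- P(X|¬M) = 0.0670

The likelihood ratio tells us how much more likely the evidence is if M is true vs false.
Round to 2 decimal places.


Likelihood Ratio (LR) = P(X|M) / P(X|¬M)

LR = 0.7192 / 0.0670
   = 10.73

The evidence is 10.73 times more likely if M is true than if M is false.
Since LR > 1, the evidence supports M over ¬M.


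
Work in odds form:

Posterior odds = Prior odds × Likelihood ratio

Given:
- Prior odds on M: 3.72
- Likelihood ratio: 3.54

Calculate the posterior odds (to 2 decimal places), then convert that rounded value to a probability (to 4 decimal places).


Step 1: Calculate posterior odds
Posterior odds = Prior odds × LR
               = 3.72 × 3.54
               = 13.17

Step 2: Convert to probability
P(M|E) = Posterior odds / (1 + Posterior odds)
       = 13.17 / (1 + 13.17)
       = 13.17 / 14.17
       = 0.9294

The evidence increased P(M) from 0.7881 to 0.9294.


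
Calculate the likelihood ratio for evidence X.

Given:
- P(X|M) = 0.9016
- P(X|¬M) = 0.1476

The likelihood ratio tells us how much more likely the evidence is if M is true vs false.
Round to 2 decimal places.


Likelihood Ratio (LR) = P(X|M) / P(X|¬M)

LR = 0.9016 / 0.1476
   = 6.11

The evidence is 6.11 times more likely if M is true than if M is false.
Because LR exceeds 1, X is evidence for M.


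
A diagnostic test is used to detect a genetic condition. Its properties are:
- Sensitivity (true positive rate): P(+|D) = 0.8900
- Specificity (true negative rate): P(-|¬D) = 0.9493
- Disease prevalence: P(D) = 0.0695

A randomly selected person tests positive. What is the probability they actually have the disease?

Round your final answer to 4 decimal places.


Let D = has disease, + = positive test

Given:
- P(D) = 0.0695 (prevalence)
- P(+|D) = 0.8900 (sensitivity)
- P(-|¬D) = 0.9493 (specificity)
- P(+|¬D) = 0.0507 (false positive rate = 1 - specificity)

Step 1: Find P(+)
P(+) = P(+|D)P(D) + P(+|¬D)P(¬D)
     = 0.8900 × 0.0695 + 0.0507 × 0.9305
     = 0.06185500 + 0.04717635
     = 0.10903135

Step 2: Apply Bayes' theorem for P(D|+)
P(D|+) = P(+|D)P(D) / P(+)
       = 0.06185500 / 0.10903135
       = 0.5673


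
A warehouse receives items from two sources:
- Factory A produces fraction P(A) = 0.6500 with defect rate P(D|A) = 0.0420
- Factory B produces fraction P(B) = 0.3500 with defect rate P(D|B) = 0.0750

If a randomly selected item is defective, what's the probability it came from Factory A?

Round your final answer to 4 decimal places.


Let A = from Factory A, D = defective

Given:
- P(A) = 0.6500, P(B) = 0.3500
- P(D|A) = 0.0420, P(D|B) = 0.0750

Step 1: Find P(D)
P(D) = P(D|A)P(A) + P(D|B)P(B)
     = 0.0420 × 0.6500 + 0.0750 × 0.3500
     = 0.02730000 + 0.02625000
     = 0.05355000

Step 2: Apply Bayes' theorem
P(A|D) = P(D|A)P(A) / P(D)
       = 0.02730000 / 0.05355000
       = 0.5098


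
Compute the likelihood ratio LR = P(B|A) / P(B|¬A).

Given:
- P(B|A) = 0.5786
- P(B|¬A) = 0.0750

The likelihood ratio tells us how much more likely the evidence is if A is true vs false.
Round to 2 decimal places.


Likelihood Ratio (LR) = P(B|A) / P(B|¬A)

LR = 0.5786 / 0.0750
   = 7.71

The evidence is 7.71 times more likely if A is true than if A is false.
Because LR exceeds 1, B is evidence for A.


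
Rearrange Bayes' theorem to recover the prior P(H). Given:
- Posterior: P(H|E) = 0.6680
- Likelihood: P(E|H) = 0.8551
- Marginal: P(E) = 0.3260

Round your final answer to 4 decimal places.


From Bayes' theorem: P(H|E) = P(E|H) × P(H) / P(E)

Rearranging for P(H):
P(H) = P(H|E) × P(E) / P(E|H)
     = 0.6680 × 0.3260 / 0.8551
     = 0.21776800 / 0.8551
     = 0.2547


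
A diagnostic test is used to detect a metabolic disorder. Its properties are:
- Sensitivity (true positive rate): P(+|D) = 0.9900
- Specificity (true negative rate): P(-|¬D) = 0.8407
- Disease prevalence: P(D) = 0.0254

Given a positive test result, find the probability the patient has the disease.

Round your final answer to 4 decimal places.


Let D = has disease, + = positive test

Given:
- P(D) = 0.0254 (prevalence)
- P(+|D) = 0.9900 (sensitivity)
- P(-|¬D) = 0.8407 (specificity)
- P(+|¬D) = 0.1593 (false positive rate = 1 - specificity)

Step 1: Find P(+)
P(+) = P(+|D)P(D) + P(+|¬D)P(¬D)
     = 0.9900 × 0.0254 + 0.1593 × 0.9746
     = 0.02514600 + 0.15525378
     = 0.18039978

Step 2: Apply Bayes' theorem for P(D|+)
P(D|+) = P(+|D)P(D) / P(+)
       = 0.02514600 / 0.18039978
       = 0.1394


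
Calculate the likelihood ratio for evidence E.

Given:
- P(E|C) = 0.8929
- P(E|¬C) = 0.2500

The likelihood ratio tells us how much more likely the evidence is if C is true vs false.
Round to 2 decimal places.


Likelihood Ratio (LR) = P(E|C) / P(E|¬C)

LR = 0.8929 / 0.2500
   = 3.57

The evidence is 3.57 times more likely if C is true than if C is false.
LR > 1, so observing E raises the odds in favor of C.


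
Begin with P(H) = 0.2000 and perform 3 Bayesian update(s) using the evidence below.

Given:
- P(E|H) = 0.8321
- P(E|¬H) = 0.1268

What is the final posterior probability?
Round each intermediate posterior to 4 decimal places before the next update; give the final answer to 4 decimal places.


Sequential Bayesian updating:

Initial prior: P(H) = 0.2000

Update 1:
  P(E) = 0.8321 × 0.2000 + 0.1268 × 0.8000 = 0.16642000 + 0.10144000 = 0.26786000
  P(H|E) = 0.16642000 / 0.26786000 = 0.6213

Update 2:
  P(E) = 0.8321 × 0.6213 + 0.1268 × 0.3787 = 0.51698373 + 0.04801916 = 0.56500289
  P(H|E) = 0.51698373 / 0.56500289 = 0.9150

Update 3:
  P(E) = 0.8321 × 0.9150 + 0.1268 × 0.0850 = 0.76137150 + 0.01077800 = 0.77214950
  P(H|E) = 0.76137150 / 0.77214950 = 0.9860

Final posterior: 0.9860


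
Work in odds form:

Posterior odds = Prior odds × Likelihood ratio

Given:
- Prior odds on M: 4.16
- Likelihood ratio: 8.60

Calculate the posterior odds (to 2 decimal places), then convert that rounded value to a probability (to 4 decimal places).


Step 1: Calculate posterior odds
Posterior odds = Prior odds × LR
               = 4.16 × 8.60
               = 35.78

Step 2: Convert to probability
P(M|E) = Posterior odds / (1 + Posterior odds)
       = 35.78 / (1 + 35.78)
       = 35.78 / 36.78
       = 0.9728

The evidence increased P(M) from 0.8062 to 0.9728.


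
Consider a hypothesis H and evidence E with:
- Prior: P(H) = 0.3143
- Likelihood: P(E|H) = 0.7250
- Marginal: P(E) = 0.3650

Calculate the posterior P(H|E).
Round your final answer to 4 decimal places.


Using Bayes' theorem:

P(H|E) = P(E|H) × P(H) / P(E)
       = 0.7250 × 0.3143 / 0.3650
       = 0.22786750 / 0.3650
       = 0.6243

The evidence strengthens our belief in H.
Prior: 0.3143 → Posterior: 0.6243


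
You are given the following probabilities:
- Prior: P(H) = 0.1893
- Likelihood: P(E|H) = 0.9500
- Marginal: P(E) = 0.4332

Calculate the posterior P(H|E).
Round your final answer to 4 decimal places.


Using Bayes' theorem:

P(H|E) = P(E|H) × P(H) / P(E)
       = 0.9500 × 0.1893 / 0.4332
       = 0.17983500 / 0.4332
       = 0.4151

The evidence strengthens our belief in H.
Prior: 0.1893 → Posterior: 0.4151


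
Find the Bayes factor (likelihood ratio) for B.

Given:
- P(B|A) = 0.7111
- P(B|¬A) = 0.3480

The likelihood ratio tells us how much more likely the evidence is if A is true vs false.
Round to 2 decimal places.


Likelihood Ratio (LR) = P(B|A) / P(B|¬A)

LR = 0.7111 / 0.3480
   = 2.04

The evidence is 2.04 times more likely if A is true than if A is false.
Since LR > 1, the evidence supports A over ¬A.


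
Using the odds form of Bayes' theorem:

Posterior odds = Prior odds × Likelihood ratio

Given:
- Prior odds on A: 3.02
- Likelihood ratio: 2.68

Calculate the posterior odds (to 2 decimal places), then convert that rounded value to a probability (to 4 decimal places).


Step 1: Calculate posterior odds
Posterior odds = Prior odds × LR
               = 3.02 × 2.68
               = 8.09

Step 2: Convert to probability
P(A|E) = Posterior odds / (1 + Posterior odds)
       = 8.09 / (1 + 8.09)
       = 8.09 / 9.09
       = 0.8900

The evidence increased P(A) from 0.7512 to 0.8900.


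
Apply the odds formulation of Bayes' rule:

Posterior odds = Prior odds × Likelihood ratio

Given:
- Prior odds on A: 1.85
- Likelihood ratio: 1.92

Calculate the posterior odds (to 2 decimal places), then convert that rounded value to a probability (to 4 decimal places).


Step 1: Calculate posterior odds
Posterior odds = Prior odds × LR
               = 1.85 × 1.92
               = 3.55

Step 2: Convert to probability
P(A|E) = Posterior odds / (1 + Posterior odds)
       = 3.55 / (1 + 3.55)
       = 3.55 / 4.55
       = 0.7802

The evidence increased P(A) from 0.6491 to 0.7802.


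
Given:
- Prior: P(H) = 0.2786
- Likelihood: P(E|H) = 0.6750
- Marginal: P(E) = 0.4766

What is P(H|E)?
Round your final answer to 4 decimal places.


Using Bayes' theorem:

P(H|E) = P(E|H) × P(H) / P(E)
       = 0.6750 × 0.2786 / 0.4766
       = 0.18805500 / 0.4766
       = 0.3946

The evidence strengthens our belief in H.
Prior: 0.2786 → Posterior: 0.3946


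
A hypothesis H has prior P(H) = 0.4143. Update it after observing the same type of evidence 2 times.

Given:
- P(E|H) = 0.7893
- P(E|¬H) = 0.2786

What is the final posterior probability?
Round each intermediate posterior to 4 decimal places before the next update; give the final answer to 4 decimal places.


Sequential Bayesian updating:

Initial prior: P(H) = 0.4143

Update 1:
  P(E) = 0.7893 × 0.4143 + 0.2786 × 0.5857 = 0.32700699 + 0.16317602 = 0.49018301
  P(H|E) = 0.32700699 / 0.49018301 = 0.6671

Update 2:
  P(E) = 0.7893 × 0.6671 + 0.2786 × 0.3329 = 0.52654203 + 0.09274594 = 0.61928797
  P(H|E) = 0.52654203 / 0.61928797 = 0.8502

Final posterior: 0.8502


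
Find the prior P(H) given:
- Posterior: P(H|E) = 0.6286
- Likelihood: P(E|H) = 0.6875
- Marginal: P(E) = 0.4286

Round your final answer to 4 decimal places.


From Bayes' theorem: P(H|E) = P(E|H) × P(H) / P(E)

Rearranging for P(H):
P(H) = P(H|E) × P(E) / P(E|H)
     = 0.6286 × 0.4286 / 0.6875
     = 0.26941796 / 0.6875
     = 0.3919


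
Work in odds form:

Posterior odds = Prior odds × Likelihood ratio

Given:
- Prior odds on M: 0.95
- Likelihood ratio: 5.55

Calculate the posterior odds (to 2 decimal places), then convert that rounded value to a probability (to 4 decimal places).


Step 1: Calculate posterior odds
Posterior odds = Prior odds × LR
               = 0.95 × 5.55
               = 5.27

Step 2: Convert to probability
P(M|E) = Posterior odds / (1 + Posterior odds)
       = 5.27 / (1 + 5.27)
       = 5.27 / 6.27
       = 0.8405

The evidence increased P(M) from 0.4872 to 0.8405.


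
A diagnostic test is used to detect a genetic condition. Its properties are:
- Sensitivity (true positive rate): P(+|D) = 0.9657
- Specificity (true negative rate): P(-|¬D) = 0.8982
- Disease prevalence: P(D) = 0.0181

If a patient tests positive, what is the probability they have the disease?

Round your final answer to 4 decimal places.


Let D = has disease, + = positive test

Given:
- P(D) = 0.0181 (prevalence)
- P(+|D) = 0.9657 (sensitivity)
- P(-|¬D) = 0.8982 (specificity)
- P(+|¬D) = 0.1018 (false positive rate = 1 - specificity)

Step 1: Find P(+)
P(+) = P(+|D)P(D) + P(+|¬D)P(¬D)
     = 0.9657 × 0.0181 + 0.1018 × 0.9819
     = 0.01747917 + 0.09995742
     = 0.11743659

Step 2: Apply Bayes' theorem for P(D|+)
P(D|+) = P(+|D)P(D) / P(+)
       = 0.01747917 / 0.11743659
       = 0.1488


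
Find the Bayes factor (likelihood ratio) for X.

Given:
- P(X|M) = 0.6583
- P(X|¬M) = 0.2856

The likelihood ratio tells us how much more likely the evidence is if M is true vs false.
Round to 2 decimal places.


Likelihood Ratio (LR) = P(X|M) / P(X|¬M)

LR = 0.6583 / 0.2856
   = 2.30

The evidence is 2.30 times more likely if M is true than if M is false.
LR > 1, so observing X raises the odds in favor of M.


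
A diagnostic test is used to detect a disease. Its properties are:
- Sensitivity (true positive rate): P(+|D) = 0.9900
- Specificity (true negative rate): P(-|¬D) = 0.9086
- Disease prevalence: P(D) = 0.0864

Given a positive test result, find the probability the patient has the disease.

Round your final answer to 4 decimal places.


Let D = has disease, + = positive test

Given:
- P(D) = 0.0864 (prevalence)
- P(+|D) = 0.9900 (sensitivity)
- P(-|¬D) = 0.9086 (specificity)
- P(+|¬D) = 0.0914 (false positive rate = 1 - specificity)

Step 1: Find P(+)
P(+) = P(+|D)P(D) + P(+|¬D)P(¬D)
     = 0.9900 × 0.0864 + 0.0914 × 0.9136
     = 0.08553600 + 0.08350304
     = 0.16903904

Step 2: Apply Bayes' theorem for P(D|+)
P(D|+) = P(+|D)P(D) / P(+)
       = 0.08553600 / 0.16903904
       = 0.5060


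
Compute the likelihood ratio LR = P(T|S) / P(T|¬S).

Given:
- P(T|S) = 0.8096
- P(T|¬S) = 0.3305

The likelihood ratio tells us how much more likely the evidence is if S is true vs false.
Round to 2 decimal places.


Likelihood Ratio (LR) = P(T|S) / P(T|¬S)

LR = 0.8096 / 0.3305
   = 2.45

The evidence is 2.45 times more likely if S is true than if S is false.
Since LR > 1, the evidence supports S over ¬S.


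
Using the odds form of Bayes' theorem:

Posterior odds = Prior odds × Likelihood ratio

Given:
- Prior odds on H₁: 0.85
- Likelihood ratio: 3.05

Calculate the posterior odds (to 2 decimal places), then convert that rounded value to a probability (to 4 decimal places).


Step 1: Calculate posterior odds
Posterior odds = Prior odds × LR
               = 0.85 × 3.05
               = 2.59

Step 2: Convert to probability
P(H₁|E) = Posterior odds / (1 + Posterior odds)
       = 2.59 / (1 + 2.59)
       = 2.59 / 3.59
       = 0.7214

The evidence increased P(H₁) from 0.4595 to 0.7214.


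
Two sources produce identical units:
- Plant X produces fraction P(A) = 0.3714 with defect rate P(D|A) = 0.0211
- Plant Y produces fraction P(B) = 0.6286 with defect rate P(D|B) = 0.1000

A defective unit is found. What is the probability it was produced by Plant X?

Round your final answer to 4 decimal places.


Let A = from Plant X, D = defective

Given:
- P(A) = 0.3714, P(B) = 0.6286
- P(D|A) = 0.0211, P(D|B) = 0.1000

Step 1: Find P(D)
P(D) = P(D|A)P(A) + P(D|B)P(B)
     = 0.0211 × 0.3714 + 0.1000 × 0.6286
     = 0.00783654 + 0.06286000
     = 0.07069654

Step 2: Apply Bayes' theorem
P(A|D) = P(D|A)P(A) / P(D)
       = 0.00783654 / 0.07069654
       = 0.1108


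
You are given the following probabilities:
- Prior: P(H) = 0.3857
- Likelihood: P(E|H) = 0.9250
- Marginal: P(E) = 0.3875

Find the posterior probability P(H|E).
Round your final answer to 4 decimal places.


Using Bayes' theorem:

P(H|E) = P(E|H) × P(H) / P(E)
       = 0.9250 × 0.3857 / 0.3875
       = 0.35677250 / 0.3875
       = 0.9207

The evidence strengthens our belief in H.
Prior: 0.3857 → Posterior: 0.9207


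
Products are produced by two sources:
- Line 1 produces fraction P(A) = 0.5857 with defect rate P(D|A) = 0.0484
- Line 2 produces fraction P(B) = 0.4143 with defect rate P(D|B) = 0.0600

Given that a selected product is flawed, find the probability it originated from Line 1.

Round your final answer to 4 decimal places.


Let A = from Line 1, D = flawed

Given:
- P(A) = 0.5857, P(B) = 0.4143
- P(D|A) = 0.0484, P(D|B) = 0.0600

Step 1: Find P(D)
P(D) = P(D|A)P(A) + P(D|B)P(B)
     = 0.0484 × 0.5857 + 0.0600 × 0.4143
     = 0.02834788 + 0.02485800
     = 0.05320588

Step 2: Apply Bayes' theorem
P(A|D) = P(D|A)P(A) / P(D)
       = 0.02834788 / 0.05320588
       = 0.5328


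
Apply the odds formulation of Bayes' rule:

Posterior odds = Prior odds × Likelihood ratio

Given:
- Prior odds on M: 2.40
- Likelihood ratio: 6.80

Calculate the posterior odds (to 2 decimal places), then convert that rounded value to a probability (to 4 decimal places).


Step 1: Calculate posterior odds
Posterior odds = Prior odds × LR
               = 2.40 × 6.80
               = 16.32

Step 2: Convert to probability
P(M|E) = Posterior odds / (1 + Posterior odds)
       = 16.32 / (1 + 16.32)
       = 16.32 / 17.32
       = 0.9423

The evidence increased P(M) from 0.7059 to 0.9423.


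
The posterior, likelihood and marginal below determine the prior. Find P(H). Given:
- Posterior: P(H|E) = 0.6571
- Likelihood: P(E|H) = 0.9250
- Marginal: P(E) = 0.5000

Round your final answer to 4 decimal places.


From Bayes' theorem: P(H|E) = P(E|H) × P(H) / P(E)

Rearranging for P(H):
P(H) = P(H|E) × P(E) / P(E|H)
     = 0.6571 × 0.5000 / 0.9250
     = 0.32855000 / 0.9250
     = 0.3552


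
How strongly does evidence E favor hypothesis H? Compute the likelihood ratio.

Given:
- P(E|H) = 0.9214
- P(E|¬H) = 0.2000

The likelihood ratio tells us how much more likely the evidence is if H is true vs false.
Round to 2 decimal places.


Likelihood Ratio (LR) = P(E|H) / P(E|¬H)

LR = 0.9214 / 0.2000
   = 4.61

The evidence is 4.61 times more likely if H is true than if H is false.
Because LR exceeds 1, E is evidence for H.


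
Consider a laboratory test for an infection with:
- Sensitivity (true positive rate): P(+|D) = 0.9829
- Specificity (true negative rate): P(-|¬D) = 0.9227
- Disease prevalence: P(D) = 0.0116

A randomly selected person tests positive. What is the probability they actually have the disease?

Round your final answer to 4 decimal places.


Let D = has disease, + = positive test

Given:
- P(D) = 0.0116 (prevalence)
- P(+|D) = 0.9829 (sensitivity)
- P(-|¬D) = 0.9227 (specificity)
- P(+|¬D) = 0.0773 (false positive rate = 1 - specificity)

Step 1: Find P(+)
P(+) = P(+|D)P(D) + P(+|¬D)P(¬D)
     = 0.9829 × 0.0116 + 0.0773 × 0.9884
     = 0.01140164 + 0.07640332
     = 0.08780496

Step 2: Apply Bayes' theorem for P(D|+)
P(D|+) = P(+|D)P(D) / P(+)
       = 0.01140164 / 0.08780496
       = 0.1299


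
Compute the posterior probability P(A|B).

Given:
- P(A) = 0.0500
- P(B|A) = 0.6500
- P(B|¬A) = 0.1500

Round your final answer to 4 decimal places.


Bayes' theorem: P(A|B) = P(B|A) × P(A) / P(B)

Step 1: Calculate P(B) using law of total probability
P(B) = P(B|A)P(A) + P(B|¬A)P(¬A)
     = 0.6500 × 0.0500 + 0.1500 × 0.9500
     = 0.03250000 + 0.14250000
     = 0.17500000

Step 2: Apply Bayes' theorem
P(A|B) = P(B|A) × P(A) / P(B)
       = 0.03250000 / 0.17500000
       = 0.1857


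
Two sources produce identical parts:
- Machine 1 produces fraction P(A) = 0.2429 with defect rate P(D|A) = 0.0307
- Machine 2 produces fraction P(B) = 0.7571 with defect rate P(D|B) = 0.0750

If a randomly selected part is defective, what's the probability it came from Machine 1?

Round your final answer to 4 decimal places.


Let A = from Machine 1, D = defective

Given:
- P(A) = 0.2429, P(B) = 0.7571
- P(D|A) = 0.0307, P(D|B) = 0.0750

Step 1: Find P(D)
P(D) = P(D|A)P(A) + P(D|B)P(B)
     = 0.0307 × 0.2429 + 0.0750 × 0.7571
     = 0.00745703 + 0.05678250
     = 0.06423953

Step 2: Apply Bayes' theorem
P(A|D) = P(D|A)P(A) / P(D)
       = 0.00745703 / 0.06423953
       = 0.1161


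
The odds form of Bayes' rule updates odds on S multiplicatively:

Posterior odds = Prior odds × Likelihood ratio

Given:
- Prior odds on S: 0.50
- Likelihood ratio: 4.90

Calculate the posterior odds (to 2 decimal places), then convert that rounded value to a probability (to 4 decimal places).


Step 1: Calculate posterior odds
Posterior odds = Prior odds × LR
               = 0.50 × 4.90
               = 2.45

Step 2: Convert to probability
P(S|E) = Posterior odds / (1 + Posterior odds)
       = 2.45 / (1 + 2.45)
       = 2.45 / 3.45
       = 0.7101

The evidence increased P(S) from 0.3333 to 0.7101.


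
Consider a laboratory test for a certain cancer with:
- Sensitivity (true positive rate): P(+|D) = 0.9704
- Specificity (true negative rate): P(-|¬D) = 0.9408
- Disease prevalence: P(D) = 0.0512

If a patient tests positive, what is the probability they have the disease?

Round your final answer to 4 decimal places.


Let D = has disease, + = positive test

Given:
- P(D) = 0.0512 (prevalence)
- P(+|D) = 0.9704 (sensitivity)
- P(-|¬D) = 0.9408 (specificity)
- P(+|¬D) = 0.0592 (false positive rate = 1 - specificity)

Step 1: Find P(+)
P(+) = P(+|D)P(D) + P(+|¬D)P(¬D)
     = 0.9704 × 0.0512 + 0.0592 × 0.9488
     = 0.04968448 + 0.05616896
     = 0.10585344

Step 2: Apply Bayes' theorem for P(D|+)
P(D|+) = P(+|D)P(D) / P(+)
       = 0.04968448 / 0.10585344
       = 0.4694


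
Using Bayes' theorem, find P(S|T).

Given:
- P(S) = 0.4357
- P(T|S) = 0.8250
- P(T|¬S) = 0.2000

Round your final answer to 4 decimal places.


Bayes' theorem: P(S|T) = P(T|S) × P(S) / P(T)

Step 1: Calculate P(T) using law of total probability
P(T) = P(T|S)P(S) + P(T|¬S)P(¬S)
     = 0.8250 × 0.4357 + 0.2000 × 0.5643
     = 0.35945250 + 0.11286000
     = 0.47231250

Step 2: Apply Bayes' theorem
P(S|T) = P(T|S) × P(S) / P(T)
       = 0.35945250 / 0.47231250
       = 0.7610


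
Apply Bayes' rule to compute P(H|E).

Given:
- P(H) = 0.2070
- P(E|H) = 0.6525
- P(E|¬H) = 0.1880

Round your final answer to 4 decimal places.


Bayes' theorem: P(H|E) = P(E|H) × P(H) / P(E)

Step 1: Calculate P(E) using law of total probability
P(E) = P(E|H)P(H) + P(E|¬H)P(¬H)
     = 0.6525 × 0.2070 + 0.1880 × 0.7930
     = 0.13506750 + 0.14908400
     = 0.28415150

Step 2: Apply Bayes' theorem
P(H|E) = P(E|H) × P(H) / P(E)
       = 0.13506750 / 0.28415150
       = 0.4753


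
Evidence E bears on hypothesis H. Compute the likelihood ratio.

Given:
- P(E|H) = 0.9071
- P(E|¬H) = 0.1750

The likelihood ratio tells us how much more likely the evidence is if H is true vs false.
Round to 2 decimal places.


Likelihood Ratio (LR) = P(E|H) / P(E|¬H)

LR = 0.9071 / 0.1750
   = 5.18

The evidence is 5.18 times more likely if H is true than if H is false.
Because LR exceeds 1, E is evidence for H.
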